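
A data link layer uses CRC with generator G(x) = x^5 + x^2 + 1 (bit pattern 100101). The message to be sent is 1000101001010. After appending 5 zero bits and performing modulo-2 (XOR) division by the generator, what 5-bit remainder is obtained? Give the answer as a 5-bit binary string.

01111

Append 5 zeros: 100010100101000000. Divide by 100101 (XOR where the leading bit is 1):
  pos 0: 100010 XOR 100101 = 000111
  pos 3: 111100 XOR 100101 = 011001
  pos 4: 110011 XOR 100101 = 010110
  pos 5: 101100 XOR 100101 = 001001
  pos 7: 100110 XOR 100101 = 000011
  pos 11: 110000 XOR 100101 = 010101
  pos 12: 101010 XOR 100101 = 001111
Remainder (last 5 bits) = 01111. This is the CRC / FCS.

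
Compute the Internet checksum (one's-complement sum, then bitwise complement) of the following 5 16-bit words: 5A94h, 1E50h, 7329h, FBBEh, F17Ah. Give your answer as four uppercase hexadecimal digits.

26B8

One's-complement addition (fold any carry out of bit 15 back into bit 0):
  0x5A94 + 0x1E50 = 0x078E4
  0x78E4 + 0x7329 = 0x0EC0D
  0xEC0D + 0xFBBE = 0x1E7CB → wrap carry → 0xE7CC
  0xE7CC + 0xF17A = 0x1D946 → wrap carry → 0xD947
One's-complement sum = 0xD947.
Checksum = ~0xD947 & 0xFFFF = 0x26B8.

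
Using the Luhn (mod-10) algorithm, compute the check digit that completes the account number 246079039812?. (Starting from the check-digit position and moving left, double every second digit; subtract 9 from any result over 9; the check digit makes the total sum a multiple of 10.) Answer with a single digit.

Partial digits right→left: 2 1 8 9 3 0 9 7 0 6 4 2
Double every second digit counting from the check-digit position (so the 1st, 3rd, 5th, ... of the partial from the right).
  doubled (with −9 where >9): 4 7 6 9 0 8 → sum 34
  kept as-is: 1 9 0 7 6 2 → sum 25
Total = 34 + 25 = 59.
Check digit = (10 − (59 mod 10)) mod 10 = 1.

1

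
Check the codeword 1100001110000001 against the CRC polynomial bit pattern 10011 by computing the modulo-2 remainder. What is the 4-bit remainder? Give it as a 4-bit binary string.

1101

Modulo-2 division of 1100001110000001 by 10011:
  pos 0: 11000 XOR 10011 = 01011
  pos 1: 10110 XOR 10011 = 00101
  pos 3: 10111 XOR 10011 = 00100
  pos 5: 10010 XOR 10011 = 00001
  pos 9: 10000 XOR 10011 = 00011
Remainder = 1101 (nonzero — an error is detected).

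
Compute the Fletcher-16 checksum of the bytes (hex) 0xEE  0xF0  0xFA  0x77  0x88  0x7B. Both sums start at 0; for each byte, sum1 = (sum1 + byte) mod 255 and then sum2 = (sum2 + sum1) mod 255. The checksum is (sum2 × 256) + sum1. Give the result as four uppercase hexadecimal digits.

2D56

Running sums (mod 255):
  after byte 0 (0xEE): sum1=238, sum2=238
  after byte 1 (0xF0): sum1=223, sum2=206
  after byte 2 (0xFA): sum1=218, sum2=169
  after byte 3 (0x77): sum1=82, sum2=251
  after byte 4 (0x88): sum1=218, sum2=214
  after byte 5 (0x7B): sum1=86, sum2=45
Checksum = sum2·256 + sum1 = 45·256 + 86 = 11606 = 0x2D56.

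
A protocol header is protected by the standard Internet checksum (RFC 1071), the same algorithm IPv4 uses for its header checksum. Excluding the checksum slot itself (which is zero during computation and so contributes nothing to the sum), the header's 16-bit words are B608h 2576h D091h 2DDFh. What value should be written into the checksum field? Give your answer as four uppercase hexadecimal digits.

2610

One's-complement addition (fold any carry out of bit 15 back into bit 0):
  0xB608 + 0x2576 = 0x0DB7E
  0xDB7E + 0xD091 = 0x1AC0F → wrap carry → 0xAC10
  0xAC10 + 0x2DDF = 0x0D9EF
One's-complement sum = 0xD9EF.
Checksum = ~0xD9EF & 0xFFFF = 0x2610.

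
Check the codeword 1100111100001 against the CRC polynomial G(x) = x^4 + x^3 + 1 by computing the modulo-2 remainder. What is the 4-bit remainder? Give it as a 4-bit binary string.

0010

Modulo-2 division of 1100111100001 by 11001:
  pos 0: 11001 XOR 11001 = 00000
  pos 5: 11100 XOR 11001 = 00101
  pos 7: 10100 XOR 11001 = 01101
  pos 8: 11011 XOR 11001 = 00010
Remainder = 0010 (nonzero — an error is detected).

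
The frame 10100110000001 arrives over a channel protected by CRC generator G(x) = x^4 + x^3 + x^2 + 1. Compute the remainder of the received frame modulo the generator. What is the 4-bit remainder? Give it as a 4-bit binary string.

Modulo-2 division of 10100110000001 by 11101:
  pos 0: 10100 XOR 11101 = 01001
  pos 1: 10011 XOR 11101 = 01110
  pos 2: 11101 XOR 11101 = 00000
Remainder = 0001 (nonzero — an error is detected).

0001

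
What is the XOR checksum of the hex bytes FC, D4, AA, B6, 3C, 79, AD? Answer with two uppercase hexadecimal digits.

DC

XOR the bytes together:
  start with 0xFC
  0xFC ⊕ 0xD4 = 0x28
  0x28 ⊕ 0xAA = 0x82
  0x82 ⊕ 0xB6 = 0x34
  0x34 ⊕ 0x3C = 0x08
  0x08 ⊕ 0x79 = 0x71
  0x71 ⊕ 0xAD = 0xDC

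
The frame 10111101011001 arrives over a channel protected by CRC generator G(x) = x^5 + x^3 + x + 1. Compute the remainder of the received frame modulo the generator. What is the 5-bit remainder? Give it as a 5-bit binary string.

Modulo-2 division of 10111101011001 by 101011:
  pos 0: 101111 XOR 101011 = 000100
  pos 3: 100010 XOR 101011 = 001001
  pos 5: 100111 XOR 101011 = 001100
  pos 7: 110000 XOR 101011 = 011011
  pos 8: 110111 XOR 101011 = 011100
Remainder = 11100 (nonzero — an error is detected).

11100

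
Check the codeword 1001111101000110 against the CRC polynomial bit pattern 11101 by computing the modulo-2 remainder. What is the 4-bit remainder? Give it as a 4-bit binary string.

1110

Modulo-2 division of 1001111101000110 by 11101:
  pos 0: 10011 XOR 11101 = 01110
  pos 1: 11101 XOR 11101 = 00000
  pos 6: 11010 XOR 11101 = 00111
  pos 8: 11100 XOR 11101 = 00001
Remainder = 1110 (nonzero — an error is detected).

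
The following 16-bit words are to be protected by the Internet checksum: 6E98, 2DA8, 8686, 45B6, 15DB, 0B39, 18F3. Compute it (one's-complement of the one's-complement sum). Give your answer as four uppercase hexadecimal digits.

5D7B

One's-complement addition (fold any carry out of bit 15 back into bit 0):
  0x6E98 + 0x2DA8 = 0x09C40
  0x9C40 + 0x8686 = 0x122C6 → wrap carry → 0x22C7
  0x22C7 + 0x45B6 = 0x0687D
  0x687D + 0x15DB = 0x07E58
  0x7E58 + 0x0B39 = 0x08991
  0x8991 + 0x18F3 = 0x0A284
One's-complement sum = 0xA284.
Checksum = ~0xA284 & 0xFFFF = 0x5D7B.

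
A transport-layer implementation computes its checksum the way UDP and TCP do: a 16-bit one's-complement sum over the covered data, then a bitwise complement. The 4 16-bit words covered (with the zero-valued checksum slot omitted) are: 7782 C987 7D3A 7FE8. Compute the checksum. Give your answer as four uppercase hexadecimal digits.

C1D2

One's-complement addition (fold any carry out of bit 15 back into bit 0):
  0x7782 + 0xC987 = 0x14109 → wrap carry → 0x410A
  0x410A + 0x7D3A = 0x0BE44
  0xBE44 + 0x7FE8 = 0x13E2C → wrap carry → 0x3E2D
One's-complement sum = 0x3E2D.
Checksum = ~0x3E2D & 0xFFFF = 0xC1D2.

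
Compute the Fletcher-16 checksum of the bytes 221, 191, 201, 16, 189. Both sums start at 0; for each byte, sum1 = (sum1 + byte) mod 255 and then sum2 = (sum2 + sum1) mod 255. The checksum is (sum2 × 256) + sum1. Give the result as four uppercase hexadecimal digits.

8F35

Running sums (mod 255):
  after byte 0 (221): sum1=221, sum2=221
  after byte 1 (191): sum1=157, sum2=123
  after byte 2 (201): sum1=103, sum2=226
  after byte 3 (16): sum1=119, sum2=90
  after byte 4 (189): sum1=53, sum2=143
Checksum = sum2·256 + sum1 = 143·256 + 53 = 36661 = 0x8F35.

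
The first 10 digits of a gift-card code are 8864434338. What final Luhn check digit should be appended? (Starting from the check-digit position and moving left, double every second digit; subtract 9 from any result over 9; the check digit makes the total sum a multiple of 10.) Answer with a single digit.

Partial digits right→left: 8 3 3 4 3 4 4 6 8 8
Double every second digit counting from the check-digit position (so the 1st, 3rd, 5th, ... of the partial from the right).
  doubled (with −9 where >9): 7 6 6 8 7 → sum 34
  kept as-is: 3 4 4 6 8 → sum 25
Total = 34 + 25 = 59.
Check digit = (10 − (59 mod 10)) mod 10 = 1.

1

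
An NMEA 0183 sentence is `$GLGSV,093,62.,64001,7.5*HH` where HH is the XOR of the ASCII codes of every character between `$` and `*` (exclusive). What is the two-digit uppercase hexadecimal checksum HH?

46

XOR the ASCII codes of the payload characters:
  'G' = 0x47 → acc = 0x47
  'L' = 0x4C → acc = 0x0B
  'G' = 0x47 → acc = 0x4C
  'S' = 0x53 → acc = 0x1F
  'V' = 0x56 → acc = 0x49
  ',' = 0x2C → acc = 0x65
  '0' = 0x30 → acc = 0x55
  '9' = 0x39 → acc = 0x6C
  '3' = 0x33 → acc = 0x5F
  ',' = 0x2C → acc = 0x73
  '6' = 0x36 → acc = 0x45
  '2' = 0x32 → acc = 0x77
  '.' = 0x2E → acc = 0x59
  ',' = 0x2C → acc = 0x75
  '6' = 0x36 → acc = 0x43
  '4' = 0x34 → acc = 0x77
  '0' = 0x30 → acc = 0x47
  '0' = 0x30 → acc = 0x77
  '1' = 0x31 → acc = 0x46
  ',' = 0x2C → acc = 0x6A
  '7' = 0x37 → acc = 0x5D
  '.' = 0x2E → acc = 0x73
  '5' = 0x35 → acc = 0x46
Checksum = 0x46.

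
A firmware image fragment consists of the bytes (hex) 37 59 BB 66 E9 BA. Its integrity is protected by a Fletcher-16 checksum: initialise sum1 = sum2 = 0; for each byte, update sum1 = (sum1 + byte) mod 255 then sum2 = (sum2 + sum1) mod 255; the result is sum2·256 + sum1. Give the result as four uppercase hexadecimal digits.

Running sums (mod 255):
  after byte 0 (37): sum1=55, sum2=55
  after byte 1 (59): sum1=144, sum2=199
  after byte 2 (BB): sum1=76, sum2=20
  after byte 3 (66): sum1=178, sum2=198
  after byte 4 (E9): sum1=156, sum2=99
  after byte 5 (BA): sum1=87, sum2=186
Checksum = sum2·256 + sum1 = 186·256 + 87 = 47703 = 0xBA57.

BA57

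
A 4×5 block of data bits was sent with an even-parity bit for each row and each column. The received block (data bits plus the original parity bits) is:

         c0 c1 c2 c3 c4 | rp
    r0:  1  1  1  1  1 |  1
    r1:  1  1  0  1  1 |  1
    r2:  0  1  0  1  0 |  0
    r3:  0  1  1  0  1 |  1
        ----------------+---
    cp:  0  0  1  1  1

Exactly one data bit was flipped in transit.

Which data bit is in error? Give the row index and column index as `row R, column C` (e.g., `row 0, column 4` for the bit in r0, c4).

row 1, column 2

Recompute each row's even parity and compare to rp:
  r0: data parity 1, sent rp 1 → ok
  r1: data parity 0, sent rp 1 → mismatch
  r2: data parity 0, sent rp 0 → ok
  r3: data parity 1, sent rp 1 → ok
Recompute each column's even parity and compare to cp:
  c0: data parity 0, sent cp 0 → ok
  c1: data parity 0, sent cp 0 → ok
  c2: data parity 0, sent cp 1 → mismatch
  c3: data parity 1, sent cp 1 → ok
  c4: data parity 1, sent cp 1 → ok
Exactly one row (r1) and one column (c2) fail → the flipped bit is at their intersection.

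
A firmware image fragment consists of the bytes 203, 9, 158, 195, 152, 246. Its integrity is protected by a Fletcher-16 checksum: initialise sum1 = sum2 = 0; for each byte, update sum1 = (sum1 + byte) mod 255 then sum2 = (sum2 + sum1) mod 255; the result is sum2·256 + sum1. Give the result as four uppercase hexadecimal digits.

E1C6

Running sums (mod 255):
  after byte 0 (203): sum1=203, sum2=203
  after byte 1 (9): sum1=212, sum2=160
  after byte 2 (158): sum1=115, sum2=20
  after byte 3 (195): sum1=55, sum2=75
  after byte 4 (152): sum1=207, sum2=27
  after byte 5 (246): sum1=198, sum2=225
Checksum = sum2·256 + sum1 = 225·256 + 198 = 57798 = 0xE1C6.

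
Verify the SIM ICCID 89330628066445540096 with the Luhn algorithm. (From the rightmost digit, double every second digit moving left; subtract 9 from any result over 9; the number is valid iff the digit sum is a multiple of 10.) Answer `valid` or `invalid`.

invalid

From the right, keep odd positions and double even positions (subtract 9 from any doubled value over 9):
  doubled (positions 2,4,...): 9 0 1 8 3 0 4 0 6 7 → sum 38
  kept (positions 1,3,...): 6 0 4 5 4 6 8 6 3 9 → sum 51
Total = 89.
89 mod 10 = 9, so the number is invalid.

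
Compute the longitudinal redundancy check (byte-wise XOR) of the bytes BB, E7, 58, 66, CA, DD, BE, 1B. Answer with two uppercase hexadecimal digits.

XOR the bytes together:
  start with 0xBB
  0xBB ⊕ 0xE7 = 0x5C
  0x5C ⊕ 0x58 = 0x04
  0x04 ⊕ 0x66 = 0x62
  0x62 ⊕ 0xCA = 0xA8
  0xA8 ⊕ 0xDD = 0x75
  0x75 ⊕ 0xBE = 0xCB
  0xCB ⊕ 0x1B = 0xD0

D0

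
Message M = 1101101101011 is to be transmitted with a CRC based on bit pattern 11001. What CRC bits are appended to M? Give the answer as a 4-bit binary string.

Append 4 zeros: 11011011010110000. Divide by 11001 (XOR where the leading bit is 1):
  pos 0: 11011 XOR 11001 = 00010
  pos 3: 10011 XOR 11001 = 01010
  pos 4: 10100 XOR 11001 = 01101
  pos 5: 11011 XOR 11001 = 00010
  pos 8: 10011 XOR 11001 = 01010
  pos 9: 10100 XOR 11001 = 01101
  pos 10: 11010 XOR 11001 = 00011
Remainder (last 4 bits) = 1100. This is the CRC / FCS.

1100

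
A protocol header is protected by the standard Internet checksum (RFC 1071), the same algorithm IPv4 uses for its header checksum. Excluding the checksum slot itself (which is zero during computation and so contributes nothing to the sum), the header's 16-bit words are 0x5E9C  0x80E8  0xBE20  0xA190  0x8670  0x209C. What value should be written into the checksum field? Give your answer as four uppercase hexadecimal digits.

19BD

One's-complement addition (fold any carry out of bit 15 back into bit 0):
  0x5E9C + 0x80E8 = 0x0DF84
  0xDF84 + 0xBE20 = 0x19DA4 → wrap carry → 0x9DA5
  0x9DA5 + 0xA190 = 0x13F35 → wrap carry → 0x3F36
  0x3F36 + 0x8670 = 0x0C5A6
  0xC5A6 + 0x209C = 0x0E642
One's-complement sum = 0xE642.
Checksum = ~0xE642 & 0xFFFF = 0x19BD.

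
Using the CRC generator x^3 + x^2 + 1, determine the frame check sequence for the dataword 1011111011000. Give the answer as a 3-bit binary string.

110

Append 3 zeros: 1011111011000000. Divide by 1101 (XOR where the leading bit is 1):
  pos 0: 1011 XOR 1101 = 0110
  pos 1: 1101 XOR 1101 = 0000
  pos 5: 1101 XOR 1101 = 0000
  pos 9: 1000 XOR 1101 = 0101
  pos 10: 1010 XOR 1101 = 0111
  pos 11: 1110 XOR 1101 = 0011
Remainder (last 3 bits) = 110. This is the CRC / FCS.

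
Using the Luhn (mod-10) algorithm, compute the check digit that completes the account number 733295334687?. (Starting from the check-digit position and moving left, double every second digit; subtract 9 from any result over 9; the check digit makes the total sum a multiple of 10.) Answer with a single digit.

Partial digits right→left: 7 8 6 4 3 3 5 9 2 3 3 7
Double every second digit counting from the check-digit position (so the 1st, 3rd, 5th, ... of the partial from the right).
  doubled (with −9 where >9): 5 3 6 1 4 6 → sum 25
  kept as-is: 8 4 3 9 3 7 → sum 34
Total = 25 + 34 = 59.
Check digit = (10 − (59 mod 10)) mod 10 = 1.

1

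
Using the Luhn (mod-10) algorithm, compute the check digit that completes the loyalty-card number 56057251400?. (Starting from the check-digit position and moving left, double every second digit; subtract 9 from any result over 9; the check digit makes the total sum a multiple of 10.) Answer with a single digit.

Partial digits right→left: 0 0 4 1 5 2 7 5 0 6 5
Double every second digit counting from the check-digit position (so the 1st, 3rd, 5th, ... of the partial from the right).
  doubled (with −9 where >9): 0 8 1 5 0 1 → sum 15
  kept as-is: 0 1 2 5 6 → sum 14
Total = 15 + 14 = 29.
Check digit = (10 − (29 mod 10)) mod 10 = 1.

1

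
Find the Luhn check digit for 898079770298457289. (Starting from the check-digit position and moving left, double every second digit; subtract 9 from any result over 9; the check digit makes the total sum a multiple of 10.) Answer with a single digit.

4

Partial digits right→left: 9 8 2 7 5 4 8 9 2 0 7 7 9 7 0 8 9 8
Double every second digit counting from the check-digit position (so the 1st, 3rd, 5th, ... of the partial from the right).
  doubled (with −9 where >9): 9 4 1 7 4 5 9 0 9 → sum 48
  kept as-is: 8 7 4 9 0 7 7 8 8 → sum 58
Total = 48 + 58 = 106.
Check digit = (10 − (106 mod 10)) mod 10 = 4.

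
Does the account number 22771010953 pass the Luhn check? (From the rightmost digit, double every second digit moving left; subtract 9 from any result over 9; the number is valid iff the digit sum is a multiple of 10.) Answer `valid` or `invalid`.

From the right, keep odd positions and double even positions (subtract 9 from any doubled value over 9):
  doubled (positions 2,4,...): 1 0 0 5 4 → sum 10
  kept (positions 1,3,...): 3 9 1 1 7 2 → sum 23
Total = 33.
33 mod 10 = 3, so the number is invalid.

invalid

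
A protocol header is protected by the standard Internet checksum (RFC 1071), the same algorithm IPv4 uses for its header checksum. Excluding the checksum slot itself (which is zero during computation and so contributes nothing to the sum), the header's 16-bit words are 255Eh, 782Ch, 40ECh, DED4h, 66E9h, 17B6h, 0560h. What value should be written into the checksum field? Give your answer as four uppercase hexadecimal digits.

One's-complement addition (fold any carry out of bit 15 back into bit 0):
  0x255E + 0x782C = 0x09D8A
  0x9D8A + 0x40EC = 0x0DE76
  0xDE76 + 0xDED4 = 0x1BD4A → wrap carry → 0xBD4B
  0xBD4B + 0x66E9 = 0x12434 → wrap carry → 0x2435
  0x2435 + 0x17B6 = 0x03BEB
  0x3BEB + 0x0560 = 0x0414B
One's-complement sum = 0x414B.
Checksum = ~0x414B & 0xFFFF = 0xBEB4.

BEB4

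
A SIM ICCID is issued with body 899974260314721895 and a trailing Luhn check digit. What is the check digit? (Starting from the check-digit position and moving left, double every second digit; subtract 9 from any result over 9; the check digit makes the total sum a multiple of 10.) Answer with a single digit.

Partial digits right→left: 5 9 8 1 2 7 4 1 3 0 6 2 4 7 9 9 9 8
Double every second digit counting from the check-digit position (so the 1st, 3rd, 5th, ... of the partial from the right).
  doubled (with −9 where >9): 1 7 4 8 6 3 8 9 9 → sum 55
  kept as-is: 9 1 7 1 0 2 7 9 8 → sum 44
Total = 55 + 44 = 99.
Check digit = (10 − (99 mod 10)) mod 10 = 1.

1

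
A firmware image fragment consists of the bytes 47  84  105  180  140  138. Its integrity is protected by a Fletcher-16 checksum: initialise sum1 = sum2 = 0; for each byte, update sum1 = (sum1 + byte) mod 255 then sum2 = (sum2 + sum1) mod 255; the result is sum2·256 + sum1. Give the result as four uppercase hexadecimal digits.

28B8

Running sums (mod 255):
  after byte 0 (47): sum1=47, sum2=47
  after byte 1 (84): sum1=131, sum2=178
  after byte 2 (105): sum1=236, sum2=159
  after byte 3 (180): sum1=161, sum2=65
  after byte 4 (140): sum1=46, sum2=111
  after byte 5 (138): sum1=184, sum2=40
Checksum = sum2·256 + sum1 = 40·256 + 184 = 10424 = 0x28B8.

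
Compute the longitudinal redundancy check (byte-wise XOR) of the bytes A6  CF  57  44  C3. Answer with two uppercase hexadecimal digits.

B9

XOR the bytes together:
  start with 0xA6
  0xA6 ⊕ 0xCF = 0x69
  0x69 ⊕ 0x57 = 0x3E
  0x3E ⊕ 0x44 = 0x7A
  0x7A ⊕ 0xC3 = 0xB9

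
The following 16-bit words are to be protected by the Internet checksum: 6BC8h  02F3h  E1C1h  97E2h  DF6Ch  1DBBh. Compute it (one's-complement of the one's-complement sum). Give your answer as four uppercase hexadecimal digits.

One's-complement addition (fold any carry out of bit 15 back into bit 0):
  0x6BC8 + 0x02F3 = 0x06EBB
  0x6EBB + 0xE1C1 = 0x1507C → wrap carry → 0x507D
  0x507D + 0x97E2 = 0x0E85F
  0xE85F + 0xDF6C = 0x1C7CB → wrap carry → 0xC7CC
  0xC7CC + 0x1DBB = 0x0E587
One's-complement sum = 0xE587.
Checksum = ~0xE587 & 0xFFFF = 0x1A78.

1A78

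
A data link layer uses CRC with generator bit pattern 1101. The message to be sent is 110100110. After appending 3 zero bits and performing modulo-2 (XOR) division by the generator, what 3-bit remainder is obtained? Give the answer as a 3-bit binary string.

Append 3 zeros: 110100110000. Divide by 1101 (XOR where the leading bit is 1):
  pos 0: 1101 XOR 1101 = 0000
  pos 6: 1100 XOR 1101 = 0001
Remainder (last 3 bits) = 100. This is the CRC / FCS.

100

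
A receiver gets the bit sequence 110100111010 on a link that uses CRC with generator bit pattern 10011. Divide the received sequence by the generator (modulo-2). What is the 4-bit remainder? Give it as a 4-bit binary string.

Modulo-2 division of 110100111010 by 10011:
  pos 0: 11010 XOR 10011 = 01001
  pos 1: 10010 XOR 10011 = 00001
  pos 5: 11110 XOR 10011 = 01101
  pos 6: 11011 XOR 10011 = 01000
  pos 7: 10000 XOR 10011 = 00011
Remainder = 0011 (nonzero — an error is detected).

0011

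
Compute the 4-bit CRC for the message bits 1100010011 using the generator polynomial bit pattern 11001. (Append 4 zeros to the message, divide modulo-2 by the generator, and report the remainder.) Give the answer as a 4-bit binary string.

Append 4 zeros: 11000100110000. Divide by 11001 (XOR where the leading bit is 1):
  pos 0: 11000 XOR 11001 = 00001
  pos 4: 11001 XOR 11001 = 00000
  pos 9: 10000 XOR 11001 = 01001
Remainder (last 4 bits) = 1001. This is the CRC / FCS.

1001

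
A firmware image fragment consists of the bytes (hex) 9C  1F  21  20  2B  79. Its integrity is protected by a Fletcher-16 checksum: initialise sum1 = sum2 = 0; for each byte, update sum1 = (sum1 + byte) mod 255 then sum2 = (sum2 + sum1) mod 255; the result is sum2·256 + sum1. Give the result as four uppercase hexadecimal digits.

FBA1

Running sums (mod 255):
  after byte 0 (9C): sum1=156, sum2=156
  after byte 1 (1F): sum1=187, sum2=88
  after byte 2 (21): sum1=220, sum2=53
  after byte 3 (20): sum1=252, sum2=50
  after byte 4 (2B): sum1=40, sum2=90
  after byte 5 (79): sum1=161, sum2=251
Checksum = sum2·256 + sum1 = 251·256 + 161 = 64417 = 0xFBA1.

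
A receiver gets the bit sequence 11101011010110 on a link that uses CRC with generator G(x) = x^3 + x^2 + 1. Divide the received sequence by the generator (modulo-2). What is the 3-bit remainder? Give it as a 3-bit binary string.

000

Modulo-2 division of 11101011010110 by 1101:
  pos 0: 1110 XOR 1101 = 0011
  pos 2: 1110 XOR 1101 = 0011
  pos 4: 1111 XOR 1101 = 0010
  pos 6: 1001 XOR 1101 = 0100
  pos 7: 1000 XOR 1101 = 0101
  pos 8: 1011 XOR 1101 = 0110
  pos 9: 1101 XOR 1101 = 0000
Remainder = 000 (zero — the frame passes the CRC check).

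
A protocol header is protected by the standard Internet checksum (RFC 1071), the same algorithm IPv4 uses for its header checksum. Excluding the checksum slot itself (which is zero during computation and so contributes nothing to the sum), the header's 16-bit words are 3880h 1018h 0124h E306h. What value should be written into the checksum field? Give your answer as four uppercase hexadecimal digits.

One's-complement addition (fold any carry out of bit 15 back into bit 0):
  0x3880 + 0x1018 = 0x04898
  0x4898 + 0x0124 = 0x049BC
  0x49BC + 0xE306 = 0x12CC2 → wrap carry → 0x2CC3
One's-complement sum = 0x2CC3.
Checksum = ~0x2CC3 & 0xFFFF = 0xD33C.

D33C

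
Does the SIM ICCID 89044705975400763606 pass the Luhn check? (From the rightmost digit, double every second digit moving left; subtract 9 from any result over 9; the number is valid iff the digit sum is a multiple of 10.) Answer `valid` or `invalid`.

valid

From the right, keep odd positions and double even positions (subtract 9 from any doubled value over 9):
  doubled (positions 2,4,...): 0 6 5 0 1 9 0 8 0 7 → sum 36
  kept (positions 1,3,...): 6 6 6 0 4 7 5 7 4 9 → sum 54
Total = 90.
90 mod 10 = 0, so the number is valid.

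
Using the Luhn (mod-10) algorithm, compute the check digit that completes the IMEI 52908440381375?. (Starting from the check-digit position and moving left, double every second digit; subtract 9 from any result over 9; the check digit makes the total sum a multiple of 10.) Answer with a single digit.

7

Partial digits right→left: 5 7 3 1 8 3 0 4 4 8 0 9 2 5
Double every second digit counting from the check-digit position (so the 1st, 3rd, 5th, ... of the partial from the right).
  doubled (with −9 where >9): 1 6 7 0 8 0 4 → sum 26
  kept as-is: 7 1 3 4 8 9 5 → sum 37
Total = 26 + 37 = 63.
Check digit = (10 − (63 mod 10)) mod 10 = 7.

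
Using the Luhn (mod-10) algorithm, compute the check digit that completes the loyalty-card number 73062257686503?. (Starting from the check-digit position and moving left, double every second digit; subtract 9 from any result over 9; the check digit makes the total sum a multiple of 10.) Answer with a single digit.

2

Partial digits right→left: 3 0 5 6 8 6 7 5 2 2 6 0 3 7
Double every second digit counting from the check-digit position (so the 1st, 3rd, 5th, ... of the partial from the right).
  doubled (with −9 where >9): 6 1 7 5 4 3 6 → sum 32
  kept as-is: 0 6 6 5 2 0 7 → sum 26
Total = 32 + 26 = 58.
Check digit = (10 − (58 mod 10)) mod 10 = 2.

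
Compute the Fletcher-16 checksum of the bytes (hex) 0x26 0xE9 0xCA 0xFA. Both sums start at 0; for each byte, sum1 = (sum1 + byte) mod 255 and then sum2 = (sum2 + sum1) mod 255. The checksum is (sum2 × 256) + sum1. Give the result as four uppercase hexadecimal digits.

Running sums (mod 255):
  after byte 0 (0x26): sum1=38, sum2=38
  after byte 1 (0xE9): sum1=16, sum2=54
  after byte 2 (0xCA): sum1=218, sum2=17
  after byte 3 (0xFA): sum1=213, sum2=230
Checksum = sum2·256 + sum1 = 230·256 + 213 = 59093 = 0xE6D5.

E6D5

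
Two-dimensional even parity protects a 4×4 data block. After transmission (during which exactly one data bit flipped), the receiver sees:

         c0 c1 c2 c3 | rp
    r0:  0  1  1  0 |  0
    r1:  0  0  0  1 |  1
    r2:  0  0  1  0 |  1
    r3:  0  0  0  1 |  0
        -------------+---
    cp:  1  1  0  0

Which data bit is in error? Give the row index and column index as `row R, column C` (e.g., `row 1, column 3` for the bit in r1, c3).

Recompute each row's even parity and compare to rp:
  r0: data parity 0, sent rp 0 → ok
  r1: data parity 1, sent rp 1 → ok
  r2: data parity 1, sent rp 1 → ok
  r3: data parity 1, sent rp 0 → mismatch
Recompute each column's even parity and compare to cp:
  c0: data parity 0, sent cp 1 → mismatch
  c1: data parity 1, sent cp 1 → ok
  c2: data parity 0, sent cp 0 → ok
  c3: data parity 0, sent cp 0 → ok
Exactly one row (r3) and one column (c0) fail → the flipped bit is at their intersection.

row 3, column 0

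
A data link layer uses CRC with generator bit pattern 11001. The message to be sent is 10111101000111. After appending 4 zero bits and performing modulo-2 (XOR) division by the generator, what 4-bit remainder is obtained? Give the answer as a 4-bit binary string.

1011

Append 4 zeros: 101111010001110000. Divide by 11001 (XOR where the leading bit is 1):
  pos 0: 10111 XOR 11001 = 01110
  pos 1: 11101 XOR 11001 = 00100
  pos 3: 10001 XOR 11001 = 01000
  pos 4: 10000 XOR 11001 = 01001
  pos 5: 10010 XOR 11001 = 01011
  pos 6: 10110 XOR 11001 = 01111
  pos 7: 11111 XOR 11001 = 00110
  pos 9: 11011 XOR 11001 = 00010
  pos 12: 10000 XOR 11001 = 01001
  pos 13: 10010 XOR 11001 = 01011
Remainder (last 4 bits) = 1011. This is the CRC / FCS.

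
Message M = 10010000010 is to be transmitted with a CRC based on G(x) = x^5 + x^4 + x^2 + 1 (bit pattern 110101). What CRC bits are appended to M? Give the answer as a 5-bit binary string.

00010

Append 5 zeros: 1001000001000000. Divide by 110101 (XOR where the leading bit is 1):
  pos 0: 100100 XOR 110101 = 010001
  pos 1: 100010 XOR 110101 = 010111
  pos 2: 101110 XOR 110101 = 011011
  pos 3: 110110 XOR 110101 = 000011
  pos 7: 111000 XOR 110101 = 001101
  pos 9: 110100 XOR 110101 = 000001
Remainder (last 5 bits) = 00010. This is the CRC / FCS.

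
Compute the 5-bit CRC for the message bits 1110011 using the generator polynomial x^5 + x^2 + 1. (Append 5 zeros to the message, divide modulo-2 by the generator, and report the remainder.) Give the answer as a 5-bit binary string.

Append 5 zeros: 111001100000. Divide by 100101 (XOR where the leading bit is 1):
  pos 0: 111001 XOR 100101 = 011100
  pos 1: 111001 XOR 100101 = 011100
  pos 2: 111000 XOR 100101 = 011101
  pos 3: 111010 XOR 100101 = 011111
  pos 4: 111110 XOR 100101 = 011011
  pos 5: 110110 XOR 100101 = 010011
  pos 6: 100110 XOR 100101 = 000011
Remainder (last 5 bits) = 00011. This is the CRC / FCS.

00011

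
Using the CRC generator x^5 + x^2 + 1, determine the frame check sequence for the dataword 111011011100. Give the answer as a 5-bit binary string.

10011

Append 5 zeros: 11101101110000000. Divide by 100101 (XOR where the leading bit is 1):
  pos 0: 111011 XOR 100101 = 011110
  pos 1: 111100 XOR 100101 = 011001
  pos 2: 110011 XOR 100101 = 010110
  pos 3: 101101 XOR 100101 = 001000
  pos 5: 100010 XOR 100101 = 000111
  pos 8: 111000 XOR 100101 = 011101
  pos 9: 111010 XOR 100101 = 011111
  pos 10: 111110 XOR 100101 = 011011
  pos 11: 110110 XOR 100101 = 010011
Remainder (last 5 bits) = 10011. This is the CRC / FCS.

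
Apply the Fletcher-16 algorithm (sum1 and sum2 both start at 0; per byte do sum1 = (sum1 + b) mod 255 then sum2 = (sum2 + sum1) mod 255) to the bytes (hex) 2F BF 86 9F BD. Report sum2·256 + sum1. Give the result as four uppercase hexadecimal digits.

Running sums (mod 255):
  after byte 0 (2F): sum1=47, sum2=47
  after byte 1 (BF): sum1=238, sum2=30
  after byte 2 (86): sum1=117, sum2=147
  after byte 3 (9F): sum1=21, sum2=168
  after byte 4 (BD): sum1=210, sum2=123
Checksum = sum2·256 + sum1 = 123·256 + 210 = 31698 = 0x7BD2.

7BD2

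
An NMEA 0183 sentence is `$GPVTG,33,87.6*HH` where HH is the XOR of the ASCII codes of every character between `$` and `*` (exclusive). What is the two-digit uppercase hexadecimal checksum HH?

XOR the ASCII codes of the payload characters:
  'G' = 0x47 → acc = 0x47
  'P' = 0x50 → acc = 0x17
  'V' = 0x56 → acc = 0x41
  'T' = 0x54 → acc = 0x15
  'G' = 0x47 → acc = 0x52
  ',' = 0x2C → acc = 0x7E
  '3' = 0x33 → acc = 0x4D
  '3' = 0x33 → acc = 0x7E
  ',' = 0x2C → acc = 0x52
  '8' = 0x38 → acc = 0x6A
  '7' = 0x37 → acc = 0x5D
  '.' = 0x2E → acc = 0x73
  '6' = 0x36 → acc = 0x45
Checksum = 0x45.

45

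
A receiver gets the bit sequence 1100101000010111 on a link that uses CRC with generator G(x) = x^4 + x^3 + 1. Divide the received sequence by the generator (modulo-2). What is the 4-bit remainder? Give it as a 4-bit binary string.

Modulo-2 division of 1100101000010111 by 11001:
  pos 0: 11001 XOR 11001 = 00000
  pos 6: 10000 XOR 11001 = 01001
  pos 7: 10011 XOR 11001 = 01010
  pos 8: 10100 XOR 11001 = 01101
  pos 9: 11011 XOR 11001 = 00010
Remainder = 1011 (nonzero — an error is detected).

1011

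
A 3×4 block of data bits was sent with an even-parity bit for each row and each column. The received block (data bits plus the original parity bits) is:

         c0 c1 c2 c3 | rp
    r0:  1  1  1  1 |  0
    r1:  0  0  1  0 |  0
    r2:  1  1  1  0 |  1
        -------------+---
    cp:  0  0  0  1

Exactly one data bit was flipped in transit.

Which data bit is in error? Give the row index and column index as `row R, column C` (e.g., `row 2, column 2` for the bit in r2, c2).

row 1, column 2

Recompute each row's even parity and compare to rp:
  r0: data parity 0, sent rp 0 → ok
  r1: data parity 1, sent rp 0 → mismatch
  r2: data parity 1, sent rp 1 → ok
Recompute each column's even parity and compare to cp:
  c0: data parity 0, sent cp 0 → ok
  c1: data parity 0, sent cp 0 → ok
  c2: data parity 1, sent cp 0 → mismatch
  c3: data parity 1, sent cp 1 → ok
Exactly one row (r1) and one column (c2) fail → the flipped bit is at their intersection.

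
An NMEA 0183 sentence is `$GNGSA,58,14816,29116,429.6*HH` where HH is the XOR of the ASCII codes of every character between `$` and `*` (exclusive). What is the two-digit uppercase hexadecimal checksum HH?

XOR the ASCII codes of the payload characters:
  'G' = 0x47 → acc = 0x47
  'N' = 0x4E → acc = 0x09
  'G' = 0x47 → acc = 0x4E
  'S' = 0x53 → acc = 0x1D
  'A' = 0x41 → acc = 0x5C
  ',' = 0x2C → acc = 0x70
  '5' = 0x35 → acc = 0x45
  '8' = 0x38 → acc = 0x7D
  ',' = 0x2C → acc = 0x51
  '1' = 0x31 → acc = 0x60
  '4' = 0x34 → acc = 0x54
  '8' = 0x38 → acc = 0x6C
  '1' = 0x31 → acc = 0x5D
  '6' = 0x36 → acc = 0x6B
  ',' = 0x2C → acc = 0x47
  '2' = 0x32 → acc = 0x75
  '9' = 0x39 → acc = 0x4C
  '1' = 0x31 → acc = 0x7D
  '1' = 0x31 → acc = 0x4C
  '6' = 0x36 → acc = 0x7A
  ',' = 0x2C → acc = 0x56
  '4' = 0x34 → acc = 0x62
  '2' = 0x32 → acc = 0x50
  '9' = 0x39 → acc = 0x69
  '.' = 0x2E → acc = 0x47
  '6' = 0x36 → acc = 0x71
Checksum = 0x71.

71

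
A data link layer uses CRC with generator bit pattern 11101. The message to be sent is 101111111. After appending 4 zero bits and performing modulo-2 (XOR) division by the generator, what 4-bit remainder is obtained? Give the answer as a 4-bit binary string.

1100

Append 4 zeros: 1011111110000. Divide by 11101 (XOR where the leading bit is 1):
  pos 0: 10111 XOR 11101 = 01010
  pos 1: 10101 XOR 11101 = 01000
  pos 2: 10001 XOR 11101 = 01100
  pos 3: 11001 XOR 11101 = 00100
  pos 5: 10010 XOR 11101 = 01111
  pos 6: 11110 XOR 11101 = 00011
Remainder (last 4 bits) = 1100. This is the CRC / FCS.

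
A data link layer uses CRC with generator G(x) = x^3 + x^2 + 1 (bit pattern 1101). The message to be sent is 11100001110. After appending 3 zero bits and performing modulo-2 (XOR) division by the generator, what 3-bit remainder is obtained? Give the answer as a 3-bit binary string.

Append 3 zeros: 11100001110000. Divide by 1101 (XOR where the leading bit is 1):
  pos 0: 1110 XOR 1101 = 0011
  pos 2: 1100 XOR 1101 = 0001
  pos 5: 1011 XOR 1101 = 0110
  pos 6: 1101 XOR 1101 = 0000
Remainder (last 3 bits) = 000. This is the CRC / FCS.

000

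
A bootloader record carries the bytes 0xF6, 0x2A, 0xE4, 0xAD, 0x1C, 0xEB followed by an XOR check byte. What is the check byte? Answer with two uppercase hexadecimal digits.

XOR the bytes together:
  start with 0xF6
  0xF6 ⊕ 0x2A = 0xDC
  0xDC ⊕ 0xE4 = 0x38
  0x38 ⊕ 0xAD = 0x95
  0x95 ⊕ 0x1C = 0x89
  0x89 ⊕ 0xEB = 0x62

62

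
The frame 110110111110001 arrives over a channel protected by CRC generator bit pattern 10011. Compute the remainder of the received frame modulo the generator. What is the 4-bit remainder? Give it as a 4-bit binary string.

Modulo-2 division of 110110111110001 by 10011:
  pos 0: 11011 XOR 10011 = 01000
  pos 1: 10000 XOR 10011 = 00011
  pos 4: 11111 XOR 10011 = 01100
  pos 5: 11001 XOR 10011 = 01010
  pos 6: 10101 XOR 10011 = 00110
  pos 8: 11000 XOR 10011 = 01011
  pos 9: 10110 XOR 10011 = 00101
Remainder = 1011 (nonzero — an error is detected).

1011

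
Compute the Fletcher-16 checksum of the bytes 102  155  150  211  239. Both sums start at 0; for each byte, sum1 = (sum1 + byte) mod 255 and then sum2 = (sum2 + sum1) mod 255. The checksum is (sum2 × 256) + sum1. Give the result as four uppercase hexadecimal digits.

Running sums (mod 255):
  after byte 0 (102): sum1=102, sum2=102
  after byte 1 (155): sum1=2, sum2=104
  after byte 2 (150): sum1=152, sum2=1
  after byte 3 (211): sum1=108, sum2=109
  after byte 4 (239): sum1=92, sum2=201
Checksum = sum2·256 + sum1 = 201·256 + 92 = 51548 = 0xC95C.

C95C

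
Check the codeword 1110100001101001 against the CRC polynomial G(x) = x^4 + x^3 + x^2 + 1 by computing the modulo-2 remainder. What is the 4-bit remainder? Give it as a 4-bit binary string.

Modulo-2 division of 1110100001101001 by 11101:
  pos 0: 11101 XOR 11101 = 00000
  pos 9: 11010 XOR 11101 = 00111
  pos 11: 11101 XOR 11101 = 00000
Remainder = 0000 (zero — the frame passes the CRC check).

0000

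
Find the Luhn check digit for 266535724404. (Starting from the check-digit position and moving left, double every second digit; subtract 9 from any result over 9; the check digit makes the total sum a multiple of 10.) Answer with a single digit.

3

Partial digits right→left: 4 0 4 4 2 7 5 3 5 6 6 2
Double every second digit counting from the check-digit position (so the 1st, 3rd, 5th, ... of the partial from the right).
  doubled (with −9 where >9): 8 8 4 1 1 3 → sum 25
  kept as-is: 0 4 7 3 6 2 → sum 22
Total = 25 + 22 = 47.
Check digit = (10 − (47 mod 10)) mod 10 = 3.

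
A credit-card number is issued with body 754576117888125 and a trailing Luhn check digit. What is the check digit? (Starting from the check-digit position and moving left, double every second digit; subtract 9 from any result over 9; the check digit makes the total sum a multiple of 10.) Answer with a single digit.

0

Partial digits right→left: 5 2 1 8 8 8 7 1 1 6 7 5 4 5 7
Double every second digit counting from the check-digit position (so the 1st, 3rd, 5th, ... of the partial from the right).
  doubled (with −9 where >9): 1 2 7 5 2 5 8 5 → sum 35
  kept as-is: 2 8 8 1 6 5 5 → sum 35
Total = 35 + 35 = 70.
Check digit = (10 − (70 mod 10)) mod 10 = 0.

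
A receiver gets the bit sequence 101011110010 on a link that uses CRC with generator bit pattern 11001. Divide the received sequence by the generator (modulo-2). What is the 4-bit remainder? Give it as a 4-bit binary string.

Modulo-2 division of 101011110010 by 11001:
  pos 0: 10101 XOR 11001 = 01100
  pos 1: 11001 XOR 11001 = 00000
  pos 6: 11001 XOR 11001 = 00000
Remainder = 0000 (zero — the frame passes the CRC check).

0000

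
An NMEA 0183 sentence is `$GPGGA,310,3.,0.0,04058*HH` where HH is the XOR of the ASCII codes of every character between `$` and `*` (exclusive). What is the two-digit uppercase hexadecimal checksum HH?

XOR the ASCII codes of the payload characters:
  'G' = 0x47 → acc = 0x47
  'P' = 0x50 → acc = 0x17
  'G' = 0x47 → acc = 0x50
  'G' = 0x47 → acc = 0x17
  'A' = 0x41 → acc = 0x56
  ',' = 0x2C → acc = 0x7A
  '3' = 0x33 → acc = 0x49
  '1' = 0x31 → acc = 0x78
  '0' = 0x30 → acc = 0x48
  ',' = 0x2C → acc = 0x64
  '3' = 0x33 → acc = 0x57
  '.' = 0x2E → acc = 0x79
  ',' = 0x2C → acc = 0x55
  '0' = 0x30 → acc = 0x65
  '.' = 0x2E → acc = 0x4B
  '0' = 0x30 → acc = 0x7B
  ',' = 0x2C → acc = 0x57
  '0' = 0x30 → acc = 0x67
  '4' = 0x34 → acc = 0x53
  '0' = 0x30 → acc = 0x63
  '5' = 0x35 → acc = 0x56
  '8' = 0x38 → acc = 0x6E
Checksum = 0x6E.

6E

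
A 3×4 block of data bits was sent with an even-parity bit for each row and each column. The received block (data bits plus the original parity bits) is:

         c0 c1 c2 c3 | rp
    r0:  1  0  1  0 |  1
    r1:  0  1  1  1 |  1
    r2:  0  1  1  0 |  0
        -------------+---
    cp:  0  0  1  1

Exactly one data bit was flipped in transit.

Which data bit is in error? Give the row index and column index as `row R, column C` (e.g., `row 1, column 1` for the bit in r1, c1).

row 0, column 0

Recompute each row's even parity and compare to rp:
  r0: data parity 0, sent rp 1 → mismatch
  r1: data parity 1, sent rp 1 → ok
  r2: data parity 0, sent rp 0 → ok
Recompute each column's even parity and compare to cp:
  c0: data parity 1, sent cp 0 → mismatch
  c1: data parity 0, sent cp 0 → ok
  c2: data parity 1, sent cp 1 → ok
  c3: data parity 1, sent cp 1 → ok
Exactly one row (r0) and one column (c0) fail → the flipped bit is at their intersection.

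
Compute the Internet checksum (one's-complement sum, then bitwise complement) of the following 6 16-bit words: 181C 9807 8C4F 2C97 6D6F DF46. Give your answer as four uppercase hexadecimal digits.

One's-complement addition (fold any carry out of bit 15 back into bit 0):
  0x181C + 0x9807 = 0x0B023
  0xB023 + 0x8C4F = 0x13C72 → wrap carry → 0x3C73
  0x3C73 + 0x2C97 = 0x0690A
  0x690A + 0x6D6F = 0x0D679
  0xD679 + 0xDF46 = 0x1B5BF → wrap carry → 0xB5C0
One's-complement sum = 0xB5C0.
Checksum = ~0xB5C0 & 0xFFFF = 0x4A3F.

4A3F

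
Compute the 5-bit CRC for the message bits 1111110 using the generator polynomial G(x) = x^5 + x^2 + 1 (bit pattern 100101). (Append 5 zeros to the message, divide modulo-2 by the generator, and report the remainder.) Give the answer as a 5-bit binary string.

Append 5 zeros: 111111000000. Divide by 100101 (XOR where the leading bit is 1):
  pos 0: 111111 XOR 100101 = 011010
  pos 1: 110100 XOR 100101 = 010001
  pos 2: 100010 XOR 100101 = 000111
  pos 5: 111000 XOR 100101 = 011101
  pos 6: 111010 XOR 100101 = 011111
Remainder (last 5 bits) = 11111. This is the CRC / FCS.

11111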